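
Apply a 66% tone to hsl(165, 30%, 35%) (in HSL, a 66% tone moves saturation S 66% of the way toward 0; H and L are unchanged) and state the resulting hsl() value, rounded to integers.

hsl(165, 10%, 35%)

S moves 66% from 30 toward 0: 30 − 19.8 = 10.2 → 10.
H and L are unchanged.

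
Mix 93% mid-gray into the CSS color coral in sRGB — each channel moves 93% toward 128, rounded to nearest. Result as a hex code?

CSS coral is rgb(255, 127, 80).
A 93% tone moves each channel 93% toward 128:
  R: 255 + 0.93×(128−255) = 255 − 118.11 = 136.89 → 137
  G: 127 + 0.93 = 127.93 → 128
  B: 80 + 0.93×(128−80) = 80 + 44.64 = 124.64 → 125
rgb(137, 128, 125) = #89807D.

#89807D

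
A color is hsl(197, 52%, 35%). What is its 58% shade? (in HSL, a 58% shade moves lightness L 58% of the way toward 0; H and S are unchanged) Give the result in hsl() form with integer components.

L moves 58% from 35 toward 0: 35 − 20.3 = 14.7 → 15.
H and S are unchanged.

hsl(197, 52%, 15%)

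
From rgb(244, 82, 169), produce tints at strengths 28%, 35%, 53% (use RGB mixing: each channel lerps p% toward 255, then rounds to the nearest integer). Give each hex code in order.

28%: (244 + 3.08 = 247.08→247, 82 + 48.44 = 130.44→130, 169 + 24.08 = 193.08→193) → #f782c1
35%: (244 + 3.85 = 247.85→248, 82 + 60.55 = 142.55→143, 169 + 30.1 = 199.1→199) → #f88fc7
53%: (244 + 5.83 = 249.83→250, 82 + 91.69 = 173.69→174, 169 + 45.58 = 214.58→215) → #faaed7

#f782c1, #f88fc7, #faaed7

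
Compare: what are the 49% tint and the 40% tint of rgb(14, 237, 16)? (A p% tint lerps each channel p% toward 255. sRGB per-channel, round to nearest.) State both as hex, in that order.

#84F685, #6EF470

49% tint:
  R: 14 + 118.09 = 132.09 → 132
  G: 237 + 0.49×(255−237) = 237 + 8.82 = 245.82 → 246
  B: 16 + 0.49×(255−16) = 16 + 117.11 = 133.11 → 133
  → #84F685
40% tint:
  R: 14 + 0.4×(255−14) = 14 + 96.4 = 110.4 → 110
  G: 237 + 7.2 = 244.2 → 244
  B: 16 + 95.6 = 111.6 → 112
  → #6EF470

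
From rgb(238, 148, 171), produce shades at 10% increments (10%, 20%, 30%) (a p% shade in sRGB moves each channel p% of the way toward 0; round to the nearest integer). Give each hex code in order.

10%: (238 − 23.8 = 214.2→214, 148 − 14.8 = 133.2→133, 171 − 17.1 = 153.9→154) → #D6859A
20%: (238 − 47.6 = 190.4→190, 148 − 29.6 = 118.4→118, 171 − 34.2 = 136.8→137) → #BE7689
30%: (238 − 71.4 = 166.6→167, 148 − 44.4 = 103.6→104, 171 − 51.3 = 119.7→120) → #A76878

#D6859A, #BE7689, #A76878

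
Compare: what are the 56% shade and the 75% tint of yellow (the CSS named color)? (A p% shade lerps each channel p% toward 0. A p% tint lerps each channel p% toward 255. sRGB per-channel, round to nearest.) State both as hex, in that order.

#707000, #FFFFBF

CSS yellow is rgb(255, 255, 0).
56% shade:
  R: 255 + 0.56×(0−255) = 255 − 142.8 = 112.2 → 112
  G: 255 + 0.56×(0−255) = 255 − 142.8 = 112.2 → 112
  B: 0 + 0.56×(0−0) = 0 + 0 = 0 → 0
  → #707000
75% tint:
  R: 255 + 0 = 255 → 255
  G: 255 + 0.75×(255−255) = 255 + 0 = 255 → 255
  B: 0 + 191.25 = 191.25 → 191
  → #FFFFBF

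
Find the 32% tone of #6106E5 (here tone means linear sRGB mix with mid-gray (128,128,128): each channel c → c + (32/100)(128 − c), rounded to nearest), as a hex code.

#6106E5 is rgb(97, 6, 229).
Lerp each channel 32% toward 128:
  R: 97 + 0.32×(128−97) = 97 + 9.92 = 106.92 → 107
  G: 6 + 0.32×(128−6) = 6 + 39.04 = 45.04 → 45
  B: 229 − 32.32 = 196.68 → 197
rgb(107, 45, 197) = #6B2DC5.

#6B2DC5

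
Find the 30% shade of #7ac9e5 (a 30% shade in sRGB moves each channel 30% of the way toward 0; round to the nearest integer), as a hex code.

#7ac9e5 is rgb(122, 201, 229).
Lerp each channel 30% toward 0:
  R: 122 + 0.3×(0−122) = 122 − 36.6 = 85.4 → 85
  G: 201 − 60.3 = 140.7 → 141
  B: 229 − 68.7 = 160.3 → 160
rgb(85, 141, 160) = #558da0.

#558da0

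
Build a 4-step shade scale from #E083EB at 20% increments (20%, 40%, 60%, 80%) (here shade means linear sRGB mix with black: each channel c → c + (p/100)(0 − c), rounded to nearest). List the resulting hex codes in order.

#B369BC, #864F8D, #5A345E, #2D1A2F

#E083EB is rgb(224, 131, 235).
20%: (224 − 44.8 = 179.2→179, 131 − 26.2 = 104.8→105, 235 − 47 = 188→188) → #B369BC
40%: (224 − 89.6 = 134.4→134, 131 − 52.4 = 78.6→79, 235 − 94 = 141→141) → #864F8D
60%: (224 − 134.4 = 89.6→90, 131 − 78.6 = 52.4→52, 235 − 141 = 94→94) → #5A345E
80%: (224 − 179.2 = 44.8→45, 131 − 104.8 = 26.2→26, 235 − 188 = 47→47) → #2D1A2F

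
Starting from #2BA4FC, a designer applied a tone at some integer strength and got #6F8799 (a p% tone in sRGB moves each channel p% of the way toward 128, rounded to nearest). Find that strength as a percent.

#2BA4FC is rgb(43, 164, 252); #6F8799 is rgb(111, 135, 153).
On the B channel (widest range): 153 ≈ 252 + (p/100)(128 − 252), so p ≈ 100×(153 − 252)/(128 − 252) = -9900/-124 = 79.84.
p = 80 reproduces all three channels after rounding.

80%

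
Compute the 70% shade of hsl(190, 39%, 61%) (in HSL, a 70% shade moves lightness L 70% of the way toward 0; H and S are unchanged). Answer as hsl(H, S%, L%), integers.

hsl(190, 39%, 18%)

L moves 70% from 61 toward 0: 61 − 42.7 = 18.3 → 18.
H and S are unchanged.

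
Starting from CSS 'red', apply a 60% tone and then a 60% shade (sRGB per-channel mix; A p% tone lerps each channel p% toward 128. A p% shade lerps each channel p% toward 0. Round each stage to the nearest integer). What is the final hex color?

CSS red is rgb(255, 0, 0).
A 60% tone moves each channel 60% toward 128:
  R: 255 − 76.2 = 178.8 → 179
  G: 0 + 0.6×(128−0) = 0 + 76.8 = 76.8 → 77
  B: 0 + 76.8 = 76.8 → 77
After the tone: rgb(179, 77, 77) = #B34D4D.
A 60% shade moves each channel 60% toward 0:
  R: 179 + 0.6×(0−179) = 179 − 107.4 = 71.6 → 72
  G: 77 + 0.6×(0−77) = 77 − 46.2 = 30.8 → 31
  B: 77 + 0.6×(0−77) = 77 − 46.2 = 30.8 → 31
rgb(72, 31, 31) = #481F1F.

#481F1F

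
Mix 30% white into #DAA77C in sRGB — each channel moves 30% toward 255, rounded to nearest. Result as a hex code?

#E5C1A3

#DAA77C is rgb(218, 167, 124).
Per channel, c → c + 0.3(255 − c):
  R: 218 + 0.3×(255−218) = 218 + 11.1 = 229.1 → 229
  G: 167 + 26.4 = 193.4 → 193
  B: 124 + 0.3×(255−124) = 124 + 39.3 = 163.3 → 163
rgb(229, 193, 163) = #E5C1A3.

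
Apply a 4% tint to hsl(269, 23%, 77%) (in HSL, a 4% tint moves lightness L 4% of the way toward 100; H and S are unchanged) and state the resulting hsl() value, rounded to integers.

hsl(269, 23%, 78%)

L moves 4% from 77 toward 100: 77 + 0.92 = 77.92 → 78.
H and S are unchanged.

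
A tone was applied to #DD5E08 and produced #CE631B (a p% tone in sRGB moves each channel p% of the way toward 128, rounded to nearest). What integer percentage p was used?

16%

#DD5E08 is rgb(221, 94, 8); #CE631B is rgb(206, 99, 27).
On the B channel (widest range): 27 ≈ 8 + (p/100)(128 − 8), so p ≈ 100×(27 − 8)/(128 − 8) = 1900/120 = 15.83.
p = 16 reproduces all three channels after rounding.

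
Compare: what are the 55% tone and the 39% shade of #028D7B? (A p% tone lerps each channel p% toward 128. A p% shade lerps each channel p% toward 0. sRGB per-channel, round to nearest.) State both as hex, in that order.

#028D7B is rgb(2, 141, 123).
55% tone:
  R: 2 + 69.3 = 71.3 → 71
  G: 141 − 7.15 = 133.85 → 134
  B: 123 + 0.55×(128−123) = 123 + 2.75 = 125.75 → 126
  → #47867E
39% shade:
  R: 2 − 0.78 = 1.22 → 1
  G: 141 + 0.39×(0−141) = 141 − 54.99 = 86.01 → 86
  B: 123 + 0.39×(0−123) = 123 − 47.97 = 75.03 → 75
  → #01564B

#47867E, #01564B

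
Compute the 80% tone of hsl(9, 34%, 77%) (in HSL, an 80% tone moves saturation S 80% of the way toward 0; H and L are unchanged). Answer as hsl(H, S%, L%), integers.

S moves 80% from 34 toward 0: 34 − 27.2 = 6.8 → 7.
H and L are unchanged.

hsl(9, 7%, 77%)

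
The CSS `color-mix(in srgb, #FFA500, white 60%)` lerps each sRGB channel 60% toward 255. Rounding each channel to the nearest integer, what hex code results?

#FFDB99

#FFA500 is rgb(255, 165, 0).
Lerp each channel 60% toward 255:
  R: 255 + 0.6×(255−255) = 255 + 0 = 255 → 255
  G: 165 + 0.6×(255−165) = 165 + 54 = 219 → 219
  B: 0 + 0.6×(255−0) = 0 + 153 = 153 → 153
rgb(255, 219, 153) = #FFDB99.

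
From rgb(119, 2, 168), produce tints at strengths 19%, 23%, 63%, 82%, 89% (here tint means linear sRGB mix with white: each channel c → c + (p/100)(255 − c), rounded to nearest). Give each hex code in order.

#9132b9, #963cbc, #cda1df, #e7d1ef, #f0e3f5

19%: (119 + 25.84 = 144.84→145, 2 + 48.07 = 50.07→50, 168 + 16.53 = 184.53→185) → #9132b9
23%: (119 + 31.28 = 150.28→150, 2 + 58.19 = 60.19→60, 168 + 20.01 = 188.01→188) → #963cbc
63%: (119 + 85.68 = 204.68→205, 2 + 159.39 = 161.39→161, 168 + 54.81 = 222.81→223) → #cda1df
82%: (119 + 111.52 = 230.52→231, 2 + 207.46 = 209.46→209, 168 + 71.34 = 239.34→239) → #e7d1ef
89%: (119 + 121.04 = 240.04→240, 2 + 225.17 = 227.17→227, 168 + 77.43 = 245.43→245) → #f0e3f5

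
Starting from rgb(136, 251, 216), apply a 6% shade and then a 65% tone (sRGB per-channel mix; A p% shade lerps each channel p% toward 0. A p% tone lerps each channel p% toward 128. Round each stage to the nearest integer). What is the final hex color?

#80A69A

Per channel, c → c + 0.06(0 − c):
  R: 136 + 0.06×(0−136) = 136 − 8.16 = 127.84 → 128
  G: 251 + 0.06×(0−251) = 251 − 15.06 = 235.94 → 236
  B: 216 − 12.96 = 203.04 → 203
After the shade: rgb(128, 236, 203) = #80ECCB.
A 65% tone moves each channel 65% toward 128:
  R: 128 + 0 = 128 → 128
  G: 236 + 0.65×(128−236) = 236 − 70.2 = 165.8 → 166
  B: 203 − 48.75 = 154.25 → 154
rgb(128, 166, 154) = #80A69A.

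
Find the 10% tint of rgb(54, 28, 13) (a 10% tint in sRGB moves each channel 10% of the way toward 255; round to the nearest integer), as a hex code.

Per channel, c → c + 0.1(255 − c):
  R: 54 + 0.1×(255−54) = 54 + 20.1 = 74.1 → 74
  G: 28 + 22.7 = 50.7 → 51
  B: 13 + 0.1×(255−13) = 13 + 24.2 = 37.2 → 37
rgb(74, 51, 37) = #4a3325.

#4a3325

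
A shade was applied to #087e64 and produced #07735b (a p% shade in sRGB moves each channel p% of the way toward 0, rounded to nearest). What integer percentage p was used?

9%

#087e64 is rgb(8, 126, 100); #07735b is rgb(7, 115, 91).
On the G channel (widest range): 115 ≈ 126 + (p/100)(0 − 126), so p ≈ 100×(115 − 126)/(0 − 126) = -1100/-126 = 8.73.
p = 9 reproduces all three channels after rounding.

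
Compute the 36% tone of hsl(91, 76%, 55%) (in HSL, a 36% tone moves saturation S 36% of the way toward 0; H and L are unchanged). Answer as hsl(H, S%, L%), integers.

hsl(91, 49%, 55%)

S moves 36% from 76 toward 0: 76 − 27.36 = 48.64 → 49.
H and L are unchanged.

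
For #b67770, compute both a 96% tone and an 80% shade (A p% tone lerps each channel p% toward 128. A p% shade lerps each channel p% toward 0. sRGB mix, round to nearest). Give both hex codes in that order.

#82807f, #241816

#b67770 is rgb(182, 119, 112).
96% tone:
  R: 182 + 0.96×(128−182) = 182 − 51.84 = 130.16 → 130
  G: 119 + 0.96×(128−119) = 119 + 8.64 = 127.64 → 128
  B: 112 + 15.36 = 127.36 → 127
  → #82807f
80% shade:
  R: 182 + 0.8×(0−182) = 182 − 145.6 = 36.4 → 36
  G: 119 + 0.8×(0−119) = 119 − 95.2 = 23.8 → 24
  B: 112 + 0.8×(0−112) = 112 − 89.6 = 22.4 → 22
  → #241816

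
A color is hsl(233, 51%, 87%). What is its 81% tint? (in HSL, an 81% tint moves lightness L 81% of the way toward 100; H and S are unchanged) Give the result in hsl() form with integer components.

hsl(233, 51%, 98%)

L moves 81% from 87 toward 100: 87 + 10.53 = 97.53 → 98.
H and S are unchanged.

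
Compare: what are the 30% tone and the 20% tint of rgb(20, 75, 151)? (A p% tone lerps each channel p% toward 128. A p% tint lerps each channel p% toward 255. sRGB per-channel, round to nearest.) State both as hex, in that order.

30% tone:
  R: 20 + 32.4 = 52.4 → 52
  G: 75 + 15.9 = 90.9 → 91
  B: 151 − 6.9 = 144.1 → 144
  → #345b90
20% tint:
  R: 20 + 47 = 67 → 67
  G: 75 + 36 = 111 → 111
  B: 151 + 0.2×(255−151) = 151 + 20.8 = 171.8 → 172
  → #436fac

#345b90, #436fac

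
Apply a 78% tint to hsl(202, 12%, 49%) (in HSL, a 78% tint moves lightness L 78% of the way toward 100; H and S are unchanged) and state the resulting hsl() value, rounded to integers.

L moves 78% from 49 toward 100: 49 + 39.78 = 88.78 → 89.
H and S are unchanged.

hsl(202, 12%, 89%)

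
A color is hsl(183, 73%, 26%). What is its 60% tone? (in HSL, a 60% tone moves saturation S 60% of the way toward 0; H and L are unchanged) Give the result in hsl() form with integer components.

S moves 60% from 73 toward 0: 73 − 43.8 = 29.2 → 29.
H and L are unchanged.

hsl(183, 29%, 26%)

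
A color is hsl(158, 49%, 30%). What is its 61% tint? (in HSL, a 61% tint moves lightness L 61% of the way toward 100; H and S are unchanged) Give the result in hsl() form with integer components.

hsl(158, 49%, 73%)

L moves 61% from 30 toward 100: 30 + 42.7 = 72.7 → 73.
H and S are unchanged.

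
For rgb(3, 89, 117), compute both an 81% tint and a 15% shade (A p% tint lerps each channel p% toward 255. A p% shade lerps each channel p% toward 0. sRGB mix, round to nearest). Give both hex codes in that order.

81% tint:
  R: 3 + 204.12 = 207.12 → 207
  G: 89 + 134.46 = 223.46 → 223
  B: 117 + 0.81×(255−117) = 117 + 111.78 = 228.78 → 229
  → #cfdfe5
15% shade:
  R: 3 + 0.15×(0−3) = 3 − 0.45 = 2.55 → 3
  G: 89 − 13.35 = 75.65 → 76
  B: 117 + 0.15×(0−117) = 117 − 17.55 = 99.45 → 99
  → #034c63

#cfdfe5, #034c63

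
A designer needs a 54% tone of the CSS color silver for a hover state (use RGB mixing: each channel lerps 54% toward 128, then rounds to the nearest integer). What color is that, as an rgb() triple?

CSS silver is rgb(192, 192, 192).
A 54% tone moves each channel 54% toward 128:
  R: 192 + 0.54×(128−192) = 192 − 34.56 = 157.44 → 157
  G: 192 + 0.54×(128−192) = 192 − 34.56 = 157.44 → 157
  B: 192 − 34.56 = 157.44 → 157

rgb(157, 157, 157)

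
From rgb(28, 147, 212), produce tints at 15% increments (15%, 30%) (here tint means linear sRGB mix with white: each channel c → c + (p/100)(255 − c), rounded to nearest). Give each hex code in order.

15%: (28 + 34.05 = 62.05→62, 147 + 16.2 = 163.2→163, 212 + 6.45 = 218.45→218) → #3ea3da
30%: (28 + 68.1 = 96.1→96, 147 + 32.4 = 179.4→179, 212 + 12.9 = 224.9→225) → #60b3e1

#3ea3da, #60b3e1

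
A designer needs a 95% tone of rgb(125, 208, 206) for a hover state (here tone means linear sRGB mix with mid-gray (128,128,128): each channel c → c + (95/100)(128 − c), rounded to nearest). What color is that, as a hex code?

Per channel, c → c + 0.95(128 − c):
  R: 125 + 2.85 = 127.85 → 128
  G: 208 + 0.95×(128−208) = 208 − 76 = 132 → 132
  B: 206 + 0.95×(128−206) = 206 − 74.1 = 131.9 → 132
rgb(128, 132, 132) = #808484.

#808484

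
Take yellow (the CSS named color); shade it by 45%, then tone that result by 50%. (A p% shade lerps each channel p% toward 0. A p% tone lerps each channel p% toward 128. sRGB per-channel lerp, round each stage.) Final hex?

CSS yellow is rgb(255, 255, 0).
Per channel, c → c + 0.45(0 − c):
  R: 255 + 0.45×(0−255) = 255 − 114.75 = 140.25 → 140
  G: 255 + 0.45×(0−255) = 255 − 114.75 = 140.25 → 140
  B: 0 + 0 = 0 → 0
After the shade: rgb(140, 140, 0) = #8C8C00.
Per channel, c → c + 0.5(128 − c):
  R: 140 + 0.5×(128−140) = 140 − 6 = 134 → 134
  G: 140 − 6 = 134 → 134
  B: 0 + 64 = 64 → 64
rgb(134, 134, 64) = #868640.

#868640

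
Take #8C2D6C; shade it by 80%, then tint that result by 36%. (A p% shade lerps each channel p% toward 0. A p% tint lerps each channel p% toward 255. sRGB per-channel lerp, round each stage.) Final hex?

#6E626A

#8C2D6C is rgb(140, 45, 108).
Lerp each channel 80% toward 0:
  R: 140 + 0.8×(0−140) = 140 − 112 = 28 → 28
  G: 45 + 0.8×(0−45) = 45 − 36 = 9 → 9
  B: 108 + 0.8×(0−108) = 108 − 86.4 = 21.6 → 22
After the shade: rgb(28, 9, 22) = #1C0916.
Per channel, c → c + 0.36(255 − c):
  R: 28 + 81.72 = 109.72 → 110
  G: 9 + 0.36×(255−9) = 9 + 88.56 = 97.56 → 98
  B: 22 + 83.88 = 105.88 → 106
rgb(110, 98, 106) = #6E626A.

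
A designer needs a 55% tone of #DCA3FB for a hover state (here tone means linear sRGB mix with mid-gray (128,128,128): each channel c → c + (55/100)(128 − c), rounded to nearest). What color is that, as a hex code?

#DCA3FB is rgb(220, 163, 251).
Per channel, c → c + 0.55(128 − c):
  R: 220 + 0.55×(128−220) = 220 − 50.6 = 169.4 → 169
  G: 163 − 19.25 = 143.75 → 144
  B: 251 − 67.65 = 183.35 → 183
rgb(169, 144, 183) = #A990B7.

#A990B7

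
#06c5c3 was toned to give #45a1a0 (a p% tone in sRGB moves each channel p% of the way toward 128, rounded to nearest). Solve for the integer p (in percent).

#06c5c3 is rgb(6, 197, 195); #45a1a0 is rgb(69, 161, 160).
On the R channel (widest range): 69 ≈ 6 + (p/100)(128 − 6), so p ≈ 100×(69 − 6)/(128 − 6) = 6300/122 = 51.64.
p = 52 reproduces all three channels after rounding.

52%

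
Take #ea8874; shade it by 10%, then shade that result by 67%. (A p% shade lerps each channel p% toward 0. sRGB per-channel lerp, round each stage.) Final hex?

#ea8874 is rgb(234, 136, 116).
Lerp each channel 10% toward 0:
  R: 234 + 0.1×(0−234) = 234 − 23.4 = 210.6 → 211
  G: 136 + 0.1×(0−136) = 136 − 13.6 = 122.4 → 122
  B: 116 + 0.1×(0−116) = 116 − 11.6 = 104.4 → 104
After the shade: rgb(211, 122, 104) = #d37a68.
A 67% shade moves each channel 67% toward 0:
  R: 211 + 0.67×(0−211) = 211 − 141.37 = 69.63 → 70
  G: 122 + 0.67×(0−122) = 122 − 81.74 = 40.26 → 40
  B: 104 + 0.67×(0−104) = 104 − 69.68 = 34.32 → 34
rgb(70, 40, 34) = #462822.

#462822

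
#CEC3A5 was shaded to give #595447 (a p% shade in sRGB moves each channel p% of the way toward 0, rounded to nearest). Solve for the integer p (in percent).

#CEC3A5 is rgb(206, 195, 165); #595447 is rgb(89, 84, 71).
On the R channel (widest range): 89 ≈ 206 + (p/100)(0 − 206), so p ≈ 100×(89 − 206)/(0 − 206) = -11700/-206 = 56.80.
p = 57 reproduces all three channels after rounding.

57%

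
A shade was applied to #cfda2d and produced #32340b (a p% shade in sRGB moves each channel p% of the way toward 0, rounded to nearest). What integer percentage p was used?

#cfda2d is rgb(207, 218, 45); #32340b is rgb(50, 52, 11).
On the G channel (widest range): 52 ≈ 218 + (p/100)(0 − 218), so p ≈ 100×(52 − 218)/(0 − 218) = -16600/-218 = 76.15.
p = 76 reproduces all three channels after rounding.

76%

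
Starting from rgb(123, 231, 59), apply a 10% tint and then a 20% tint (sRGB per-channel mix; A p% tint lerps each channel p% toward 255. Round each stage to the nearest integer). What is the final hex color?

Lerp each channel 10% toward 255:
  R: 123 + 13.2 = 136.2 → 136
  G: 231 + 0.1×(255−231) = 231 + 2.4 = 233.4 → 233
  B: 59 + 0.1×(255−59) = 59 + 19.6 = 78.6 → 79
After the tint: rgb(136, 233, 79) = #88e94f.
A 20% tint moves each channel 20% toward 255:
  R: 136 + 23.8 = 159.8 → 160
  G: 233 + 0.2×(255−233) = 233 + 4.4 = 237.4 → 237
  B: 79 + 0.2×(255−79) = 79 + 35.2 = 114.2 → 114
rgb(160, 237, 114) = #a0ed72.

#a0ed72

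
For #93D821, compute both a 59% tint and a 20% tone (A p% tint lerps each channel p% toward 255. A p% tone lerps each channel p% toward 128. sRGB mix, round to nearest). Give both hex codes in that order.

#93D821 is rgb(147, 216, 33).
59% tint:
  R: 147 + 0.59×(255−147) = 147 + 63.72 = 210.72 → 211
  G: 216 + 23.01 = 239.01 → 239
  B: 33 + 130.98 = 163.98 → 164
  → #D3EFA4
20% tone:
  R: 147 − 3.8 = 143.2 → 143
  G: 216 + 0.2×(128−216) = 216 − 17.6 = 198.4 → 198
  B: 33 + 0.2×(128−33) = 33 + 19 = 52 → 52
  → #8FC634

#D3EFA4, #8FC634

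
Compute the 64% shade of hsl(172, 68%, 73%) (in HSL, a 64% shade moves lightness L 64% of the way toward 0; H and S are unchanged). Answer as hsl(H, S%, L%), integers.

L moves 64% from 73 toward 0: 73 − 46.72 = 26.28 → 26.
H and S are unchanged.

hsl(172, 68%, 26%)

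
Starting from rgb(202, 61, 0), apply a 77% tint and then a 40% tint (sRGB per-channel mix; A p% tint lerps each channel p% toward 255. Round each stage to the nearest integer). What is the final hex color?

A 77% tint moves each channel 77% toward 255:
  R: 202 + 40.81 = 242.81 → 243
  G: 61 + 149.38 = 210.38 → 210
  B: 0 + 0.77×(255−0) = 0 + 196.35 = 196.35 → 196
After the tint: rgb(243, 210, 196) = #f3d2c4.
Per channel, c → c + 0.4(255 − c):
  R: 243 + 4.8 = 247.8 → 248
  G: 210 + 18 = 228 → 228
  B: 196 + 0.4×(255−196) = 196 + 23.6 = 219.6 → 220
rgb(248, 228, 220) = #f8e4dc.

#f8e4dc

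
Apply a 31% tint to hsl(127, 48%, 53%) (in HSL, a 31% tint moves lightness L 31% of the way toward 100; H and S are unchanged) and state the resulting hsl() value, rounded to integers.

hsl(127, 48%, 68%)

L moves 31% from 53 toward 100: 53 + 14.57 = 67.57 → 68.
H and S are unchanged.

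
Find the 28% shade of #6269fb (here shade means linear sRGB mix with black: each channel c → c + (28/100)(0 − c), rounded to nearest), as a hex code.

#474cb5

#6269fb is rgb(98, 105, 251).
Lerp each channel 28% toward 0:
  R: 98 + 0.28×(0−98) = 98 − 27.44 = 70.56 → 71
  G: 105 − 29.4 = 75.6 → 76
  B: 251 − 70.28 = 180.72 → 181
rgb(71, 76, 181) = #474cb5.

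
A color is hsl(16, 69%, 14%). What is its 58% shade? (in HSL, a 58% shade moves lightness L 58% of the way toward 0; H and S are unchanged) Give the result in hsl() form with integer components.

L moves 58% from 14 toward 0: 14 − 8.12 = 5.88 → 6.
H and S are unchanged.

hsl(16, 69%, 6%)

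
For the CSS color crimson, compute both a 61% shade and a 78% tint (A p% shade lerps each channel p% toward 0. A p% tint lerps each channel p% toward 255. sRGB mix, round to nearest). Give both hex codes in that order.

#560817, #F7CBD4

CSS crimson is rgb(220, 20, 60).
61% shade:
  R: 220 + 0.61×(0−220) = 220 − 134.2 = 85.8 → 86
  G: 20 + 0.61×(0−20) = 20 − 12.2 = 7.8 → 8
  B: 60 + 0.61×(0−60) = 60 − 36.6 = 23.4 → 23
  → #560817
78% tint:
  R: 220 + 27.3 = 247.3 → 247
  G: 20 + 183.3 = 203.3 → 203
  B: 60 + 0.78×(255−60) = 60 + 152.1 = 212.1 → 212
  → #F7CBD4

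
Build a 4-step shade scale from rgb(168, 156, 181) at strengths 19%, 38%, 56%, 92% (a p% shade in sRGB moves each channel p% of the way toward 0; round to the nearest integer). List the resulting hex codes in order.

19%: (168 − 31.92 = 136.08→136, 156 − 29.64 = 126.36→126, 181 − 34.39 = 146.61→147) → #887E93
38%: (168 − 63.84 = 104.16→104, 156 − 59.28 = 96.72→97, 181 − 68.78 = 112.22→112) → #686170
56%: (168 − 94.08 = 73.92→74, 156 − 87.36 = 68.64→69, 181 − 101.36 = 79.64→80) → #4A4550
92%: (168 − 154.56 = 13.44→13, 156 − 143.52 = 12.48→12, 181 − 166.52 = 14.48→14) → #0D0C0E

#887E93, #686170, #4A4550, #0D0C0E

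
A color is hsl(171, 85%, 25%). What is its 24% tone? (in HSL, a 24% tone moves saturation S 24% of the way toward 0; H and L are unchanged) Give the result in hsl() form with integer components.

hsl(171, 65%, 25%)

S moves 24% from 85 toward 0: 85 − 20.4 = 64.6 → 65.
H and L are unchanged.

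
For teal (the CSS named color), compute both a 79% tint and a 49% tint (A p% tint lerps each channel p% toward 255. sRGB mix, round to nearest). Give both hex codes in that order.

CSS teal is rgb(0, 128, 128).
79% tint:
  R: 0 + 201.45 = 201.45 → 201
  G: 128 + 0.79×(255−128) = 128 + 100.33 = 228.33 → 228
  B: 128 + 100.33 = 228.33 → 228
  → #c9e4e4
49% tint:
  R: 0 + 0.49×(255−0) = 0 + 124.95 = 124.95 → 125
  G: 128 + 0.49×(255−128) = 128 + 62.23 = 190.23 → 190
  B: 128 + 0.49×(255−128) = 128 + 62.23 = 190.23 → 190
  → #7dbebe

#c9e4e4, #7dbebe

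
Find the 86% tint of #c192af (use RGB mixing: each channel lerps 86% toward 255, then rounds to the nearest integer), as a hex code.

#f6f0f4

#c192af is rgb(193, 146, 175).
Lerp each channel 86% toward 255:
  R: 193 + 53.32 = 246.32 → 246
  G: 146 + 0.86×(255−146) = 146 + 93.74 = 239.74 → 240
  B: 175 + 68.8 = 243.8 → 244
rgb(246, 240, 244) = #f6f0f4.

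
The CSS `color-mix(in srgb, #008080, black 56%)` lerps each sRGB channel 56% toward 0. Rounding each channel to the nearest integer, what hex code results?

#008080 is rgb(0, 128, 128).
Lerp each channel 56% toward 0:
  R: 0 + 0.56×(0−0) = 0 + 0 = 0 → 0
  G: 128 − 71.68 = 56.32 → 56
  B: 128 + 0.56×(0−128) = 128 − 71.68 = 56.32 → 56
rgb(0, 56, 56) = #003838.

#003838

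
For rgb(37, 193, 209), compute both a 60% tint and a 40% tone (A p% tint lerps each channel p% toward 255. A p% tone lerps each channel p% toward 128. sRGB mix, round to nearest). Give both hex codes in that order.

60% tint:
  R: 37 + 0.6×(255−37) = 37 + 130.8 = 167.8 → 168
  G: 193 + 0.6×(255−193) = 193 + 37.2 = 230.2 → 230
  B: 209 + 0.6×(255−209) = 209 + 27.6 = 236.6 → 237
  → #A8E6ED
40% tone:
  R: 37 + 36.4 = 73.4 → 73
  G: 193 + 0.4×(128−193) = 193 − 26 = 167 → 167
  B: 209 + 0.4×(128−209) = 209 − 32.4 = 176.6 → 177
  → #49A7B1

#A8E6ED, #49A7B1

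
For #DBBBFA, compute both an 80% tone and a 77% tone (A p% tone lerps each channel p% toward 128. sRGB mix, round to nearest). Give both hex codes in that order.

#928C98, #958E9C

#DBBBFA is rgb(219, 187, 250).
80% tone:
  R: 219 − 72.8 = 146.2 → 146
  G: 187 + 0.8×(128−187) = 187 − 47.2 = 139.8 → 140
  B: 250 + 0.8×(128−250) = 250 − 97.6 = 152.4 → 152
  → #928C98
77% tone:
  R: 219 + 0.77×(128−219) = 219 − 70.07 = 148.93 → 149
  G: 187 − 45.43 = 141.57 → 142
  B: 250 − 93.94 = 156.06 → 156
  → #958E9C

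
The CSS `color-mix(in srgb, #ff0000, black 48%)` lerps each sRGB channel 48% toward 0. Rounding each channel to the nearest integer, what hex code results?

#ff0000 is rgb(255, 0, 0).
Lerp each channel 48% toward 0:
  R: 255 + 0.48×(0−255) = 255 − 122.4 = 132.6 → 133
  G: 0 + 0 = 0 → 0
  B: 0 + 0 = 0 → 0
rgb(133, 0, 0) = #850000.

#850000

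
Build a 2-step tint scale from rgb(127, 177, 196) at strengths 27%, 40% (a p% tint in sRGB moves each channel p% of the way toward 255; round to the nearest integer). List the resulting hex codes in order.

#A2C6D4, #B2D0DC

27%: (127 + 34.56 = 161.56→162, 177 + 21.06 = 198.06→198, 196 + 15.93 = 211.93→212) → #A2C6D4
40%: (127 + 51.2 = 178.2→178, 177 + 31.2 = 208.2→208, 196 + 23.6 = 219.6→220) → #B2D0DC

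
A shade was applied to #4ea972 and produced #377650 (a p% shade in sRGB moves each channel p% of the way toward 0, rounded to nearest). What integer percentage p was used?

30%

#4ea972 is rgb(78, 169, 114); #377650 is rgb(55, 118, 80).
On the G channel (widest range): 118 ≈ 169 + (p/100)(0 − 169), so p ≈ 100×(118 − 169)/(0 − 169) = -5100/-169 = 30.18.
p = 30 reproduces all three channels after rounding.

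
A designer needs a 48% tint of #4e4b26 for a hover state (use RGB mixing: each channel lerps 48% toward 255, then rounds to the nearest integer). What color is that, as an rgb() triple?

rgb(163, 161, 142)

#4e4b26 is rgb(78, 75, 38).
Per channel, c → c + 0.48(255 − c):
  R: 78 + 0.48×(255−78) = 78 + 84.96 = 162.96 → 163
  G: 75 + 86.4 = 161.4 → 161
  B: 38 + 0.48×(255−38) = 38 + 104.16 = 142.16 → 142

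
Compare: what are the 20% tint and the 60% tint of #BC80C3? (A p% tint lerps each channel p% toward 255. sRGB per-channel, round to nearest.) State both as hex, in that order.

#C999CF, #E4CCE7

#BC80C3 is rgb(188, 128, 195).
20% tint:
  R: 188 + 13.4 = 201.4 → 201
  G: 128 + 0.2×(255−128) = 128 + 25.4 = 153.4 → 153
  B: 195 + 12 = 207 → 207
  → #C999CF
60% tint:
  R: 188 + 40.2 = 228.2 → 228
  G: 128 + 0.6×(255−128) = 128 + 76.2 = 204.2 → 204
  B: 195 + 36 = 231 → 231
  → #E4CCE7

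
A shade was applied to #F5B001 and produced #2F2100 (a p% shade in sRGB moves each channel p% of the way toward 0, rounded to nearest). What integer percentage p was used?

81%

#F5B001 is rgb(245, 176, 1); #2F2100 is rgb(47, 33, 0).
On the R channel (widest range): 47 ≈ 245 + (p/100)(0 − 245), so p ≈ 100×(47 − 245)/(0 − 245) = -19800/-245 = 80.82.
p = 81 reproduces all three channels after rounding.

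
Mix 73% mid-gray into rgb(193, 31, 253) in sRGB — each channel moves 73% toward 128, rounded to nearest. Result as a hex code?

Per channel, c → c + 0.73(128 − c):
  R: 193 − 47.45 = 145.55 → 146
  G: 31 + 0.73×(128−31) = 31 + 70.81 = 101.81 → 102
  B: 253 − 91.25 = 161.75 → 162
rgb(146, 102, 162) = #9266a2.

#9266a2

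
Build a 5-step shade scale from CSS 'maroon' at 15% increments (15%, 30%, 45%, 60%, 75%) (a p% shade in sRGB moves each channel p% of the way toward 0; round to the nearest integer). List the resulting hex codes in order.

#6d0000, #5a0000, #460000, #330000, #200000

CSS maroon is rgb(128, 0, 0).
15%: (128 − 19.2 = 108.8→109, 0→0, 0→0) → #6d0000
30%: (128 − 38.4 = 89.6→90, 0→0, 0→0) → #5a0000
45%: (128 − 57.6 = 70.4→70, 0→0, 0→0) → #460000
60%: (128 − 76.8 = 51.2→51, 0→0, 0→0) → #330000
75%: (128 − 96 = 32→32, 0→0, 0→0) → #200000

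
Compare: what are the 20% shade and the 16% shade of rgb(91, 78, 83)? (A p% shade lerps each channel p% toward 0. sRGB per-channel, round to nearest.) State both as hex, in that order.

20% shade:
  R: 91 − 18.2 = 72.8 → 73
  G: 78 − 15.6 = 62.4 → 62
  B: 83 + 0.2×(0−83) = 83 − 16.6 = 66.4 → 66
  → #493E42
16% shade:
  R: 91 + 0.16×(0−91) = 91 − 14.56 = 76.44 → 76
  G: 78 + 0.16×(0−78) = 78 − 12.48 = 65.52 → 66
  B: 83 + 0.16×(0−83) = 83 − 13.28 = 69.72 → 70
  → #4C4246

#493E42, #4C4246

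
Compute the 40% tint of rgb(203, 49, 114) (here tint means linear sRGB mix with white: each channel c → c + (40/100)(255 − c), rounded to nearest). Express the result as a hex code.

#E083AA

Lerp each channel 40% toward 255:
  R: 203 + 0.4×(255−203) = 203 + 20.8 = 223.8 → 224
  G: 49 + 82.4 = 131.4 → 131
  B: 114 + 56.4 = 170.4 → 170
rgb(224, 131, 170) = #E083AA.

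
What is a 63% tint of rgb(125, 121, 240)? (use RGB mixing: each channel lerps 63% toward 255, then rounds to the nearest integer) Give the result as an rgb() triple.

Lerp each channel 63% toward 255:
  R: 125 + 0.63×(255−125) = 125 + 81.9 = 206.9 → 207
  G: 121 + 0.63×(255−121) = 121 + 84.42 = 205.42 → 205
  B: 240 + 0.63×(255−240) = 240 + 9.45 = 249.45 → 249

rgb(207, 205, 249)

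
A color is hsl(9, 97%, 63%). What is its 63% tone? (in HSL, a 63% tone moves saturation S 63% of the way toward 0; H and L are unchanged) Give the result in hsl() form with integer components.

S moves 63% from 97 toward 0: 97 − 61.11 = 35.89 → 36.
H and L are unchanged.

hsl(9, 36%, 63%)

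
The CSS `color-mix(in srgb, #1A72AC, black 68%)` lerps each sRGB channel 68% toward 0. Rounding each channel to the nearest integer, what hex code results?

#1A72AC is rgb(26, 114, 172).
Per channel, c → c + 0.68(0 − c):
  R: 26 + 0.68×(0−26) = 26 − 17.68 = 8.32 → 8
  G: 114 + 0.68×(0−114) = 114 − 77.52 = 36.48 → 36
  B: 172 + 0.68×(0−172) = 172 − 116.96 = 55.04 → 55
rgb(8, 36, 55) = #082437.

#082437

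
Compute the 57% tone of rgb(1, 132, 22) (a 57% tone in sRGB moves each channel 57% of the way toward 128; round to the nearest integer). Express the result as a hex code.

#498252

Per channel, c → c + 0.57(128 − c):
  R: 1 + 0.57×(128−1) = 1 + 72.39 = 73.39 → 73
  G: 132 − 2.28 = 129.72 → 130
  B: 22 + 0.57×(128−22) = 22 + 60.42 = 82.42 → 82
rgb(73, 130, 82) = #498252.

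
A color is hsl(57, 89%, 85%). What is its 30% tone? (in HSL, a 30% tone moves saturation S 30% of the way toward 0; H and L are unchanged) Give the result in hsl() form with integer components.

S moves 30% from 89 toward 0: 89 − 26.7 = 62.3 → 62.
H and L are unchanged.

hsl(57, 62%, 85%)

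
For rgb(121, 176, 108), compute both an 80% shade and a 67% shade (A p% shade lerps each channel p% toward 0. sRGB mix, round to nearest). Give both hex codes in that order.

80% shade:
  R: 121 + 0.8×(0−121) = 121 − 96.8 = 24.2 → 24
  G: 176 + 0.8×(0−176) = 176 − 140.8 = 35.2 → 35
  B: 108 − 86.4 = 21.6 → 22
  → #182316
67% shade:
  R: 121 − 81.07 = 39.93 → 40
  G: 176 + 0.67×(0−176) = 176 − 117.92 = 58.08 → 58
  B: 108 + 0.67×(0−108) = 108 − 72.36 = 35.64 → 36
  → #283a24

#182316, #283a24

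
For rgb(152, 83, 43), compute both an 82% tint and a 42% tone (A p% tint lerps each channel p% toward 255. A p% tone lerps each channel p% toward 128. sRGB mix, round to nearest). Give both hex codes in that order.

82% tint:
  R: 152 + 0.82×(255−152) = 152 + 84.46 = 236.46 → 236
  G: 83 + 141.04 = 224.04 → 224
  B: 43 + 173.84 = 216.84 → 217
  → #ECE0D9
42% tone:
  R: 152 + 0.42×(128−152) = 152 − 10.08 = 141.92 → 142
  G: 83 + 18.9 = 101.9 → 102
  B: 43 + 35.7 = 78.7 → 79
  → #8E664F

#ECE0D9, #8E664F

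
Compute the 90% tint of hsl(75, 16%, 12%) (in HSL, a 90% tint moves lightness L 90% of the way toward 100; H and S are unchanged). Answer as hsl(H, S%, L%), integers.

hsl(75, 16%, 91%)

L moves 90% from 12 toward 100: 12 + 79.2 = 91.2 → 91.
H and S are unchanged.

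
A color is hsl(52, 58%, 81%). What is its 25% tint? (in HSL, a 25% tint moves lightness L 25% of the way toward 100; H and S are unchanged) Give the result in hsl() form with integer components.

L moves 25% from 81 toward 100: 81 + 4.75 = 85.75 → 86.
H and S are unchanged.

hsl(52, 58%, 86%)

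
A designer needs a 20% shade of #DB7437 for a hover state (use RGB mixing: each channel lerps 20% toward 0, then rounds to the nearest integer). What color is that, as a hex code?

#AF5D2C

#DB7437 is rgb(219, 116, 55).
A 20% shade moves each channel 20% toward 0:
  R: 219 − 43.8 = 175.2 → 175
  G: 116 + 0.2×(0−116) = 116 − 23.2 = 92.8 → 93
  B: 55 + 0.2×(0−55) = 55 − 11 = 44 → 44
rgb(175, 93, 44) = #AF5D2C.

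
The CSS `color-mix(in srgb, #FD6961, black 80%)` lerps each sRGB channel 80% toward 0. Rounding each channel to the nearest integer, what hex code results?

#FD6961 is rgb(253, 105, 97).
Lerp each channel 80% toward 0:
  R: 253 − 202.4 = 50.6 → 51
  G: 105 − 84 = 21 → 21
  B: 97 + 0.8×(0−97) = 97 − 77.6 = 19.4 → 19
rgb(51, 21, 19) = #331513.

#331513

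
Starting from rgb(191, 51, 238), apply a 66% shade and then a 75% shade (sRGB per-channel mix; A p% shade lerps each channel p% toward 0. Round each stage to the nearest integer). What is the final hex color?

Per channel, c → c + 0.66(0 − c):
  R: 191 − 126.06 = 64.94 → 65
  G: 51 + 0.66×(0−51) = 51 − 33.66 = 17.34 → 17
  B: 238 + 0.66×(0−238) = 238 − 157.08 = 80.92 → 81
After the shade: rgb(65, 17, 81) = #411151.
Per channel, c → c + 0.75(0 − c):
  R: 65 + 0.75×(0−65) = 65 − 48.75 = 16.25 → 16
  G: 17 − 12.75 = 4.25 → 4
  B: 81 + 0.75×(0−81) = 81 − 60.75 = 20.25 → 20
rgb(16, 4, 20) = #100414.

#100414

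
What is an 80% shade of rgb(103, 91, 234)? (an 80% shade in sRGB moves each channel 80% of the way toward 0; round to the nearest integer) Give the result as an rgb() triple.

Per channel, c → c + 0.8(0 − c):
  R: 103 − 82.4 = 20.6 → 21
  G: 91 + 0.8×(0−91) = 91 − 72.8 = 18.2 → 18
  B: 234 + 0.8×(0−234) = 234 − 187.2 = 46.8 → 47

rgb(21, 18, 47)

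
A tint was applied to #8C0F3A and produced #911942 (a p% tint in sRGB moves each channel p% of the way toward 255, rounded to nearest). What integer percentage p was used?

#8C0F3A is rgb(140, 15, 58); #911942 is rgb(145, 25, 66).
On the G channel (widest range): 25 ≈ 15 + (p/100)(255 − 15), so p ≈ 100×(25 − 15)/(255 − 15) = 1000/240 = 4.17.
p = 4 reproduces all three channels after rounding.

4%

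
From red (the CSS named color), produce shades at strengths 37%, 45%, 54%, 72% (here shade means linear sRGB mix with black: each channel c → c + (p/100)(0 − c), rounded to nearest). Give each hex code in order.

#A10000, #8C0000, #750000, #470000

CSS red is rgb(255, 0, 0).
37%: (255 − 94.35 = 160.65→161, 0→0, 0→0) → #A10000
45%: (255 − 114.75 = 140.25→140, 0→0, 0→0) → #8C0000
54%: (255 − 137.7 = 117.3→117, 0→0, 0→0) → #750000
72%: (255 − 183.6 = 71.4→71, 0→0, 0→0) → #470000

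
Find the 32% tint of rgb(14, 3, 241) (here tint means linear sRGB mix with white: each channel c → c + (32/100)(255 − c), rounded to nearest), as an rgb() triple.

rgb(91, 84, 245)

Lerp each channel 32% toward 255:
  R: 14 + 0.32×(255−14) = 14 + 77.12 = 91.12 → 91
  G: 3 + 0.32×(255−3) = 3 + 80.64 = 83.64 → 84
  B: 241 + 0.32×(255−241) = 241 + 4.48 = 245.48 → 245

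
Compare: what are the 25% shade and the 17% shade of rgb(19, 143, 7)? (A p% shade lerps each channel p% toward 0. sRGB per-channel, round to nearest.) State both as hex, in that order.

#0E6B05, #107706

25% shade:
  R: 19 − 4.75 = 14.25 → 14
  G: 143 − 35.75 = 107.25 → 107
  B: 7 + 0.25×(0−7) = 7 − 1.75 = 5.25 → 5
  → #0E6B05
17% shade:
  R: 19 − 3.23 = 15.77 → 16
  G: 143 + 0.17×(0−143) = 143 − 24.31 = 118.69 → 119
  B: 7 + 0.17×(0−7) = 7 − 1.19 = 5.81 → 6
  → #107706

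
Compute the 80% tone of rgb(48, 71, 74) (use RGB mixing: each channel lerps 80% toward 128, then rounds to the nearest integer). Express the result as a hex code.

An 80% tone moves each channel 80% toward 128:
  R: 48 + 0.8×(128−48) = 48 + 64 = 112 → 112
  G: 71 + 45.6 = 116.6 → 117
  B: 74 + 0.8×(128−74) = 74 + 43.2 = 117.2 → 117
rgb(112, 117, 117) = #707575.

#707575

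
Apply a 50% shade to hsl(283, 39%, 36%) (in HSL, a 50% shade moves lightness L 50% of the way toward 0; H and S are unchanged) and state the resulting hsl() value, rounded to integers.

hsl(283, 39%, 18%)

L moves 50% from 36 toward 0: 36 − 18 = 18 → 18.
H and S are unchanged.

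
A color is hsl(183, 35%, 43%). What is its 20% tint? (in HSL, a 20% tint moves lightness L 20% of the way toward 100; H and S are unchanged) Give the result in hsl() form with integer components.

hsl(183, 35%, 54%)

L moves 20% from 43 toward 100: 43 + 11.4 = 54.4 → 54.
H and S are unchanged.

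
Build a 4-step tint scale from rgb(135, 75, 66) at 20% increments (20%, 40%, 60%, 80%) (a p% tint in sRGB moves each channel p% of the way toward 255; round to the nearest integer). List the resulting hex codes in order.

#9F6F68, #B7938E, #CFB7B3, #E7DBD9

20%: (135 + 24 = 159→159, 75 + 36 = 111→111, 66 + 37.8 = 103.8→104) → #9F6F68
40%: (135 + 48 = 183→183, 75 + 72 = 147→147, 66 + 75.6 = 141.6→142) → #B7938E
60%: (135 + 72 = 207→207, 75 + 108 = 183→183, 66 + 113.4 = 179.4→179) → #CFB7B3
80%: (135 + 96 = 231→231, 75 + 144 = 219→219, 66 + 151.2 = 217.2→217) → #E7DBD9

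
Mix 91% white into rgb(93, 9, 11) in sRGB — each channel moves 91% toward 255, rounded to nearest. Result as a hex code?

#f0e9e9

Per channel, c → c + 0.91(255 − c):
  R: 93 + 0.91×(255−93) = 93 + 147.42 = 240.42 → 240
  G: 9 + 0.91×(255−9) = 9 + 223.86 = 232.86 → 233
  B: 11 + 0.91×(255−11) = 11 + 222.04 = 233.04 → 233
rgb(240, 233, 233) = #f0e9e9.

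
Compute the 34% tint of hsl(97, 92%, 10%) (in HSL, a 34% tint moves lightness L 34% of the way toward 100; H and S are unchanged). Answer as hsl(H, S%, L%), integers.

hsl(97, 92%, 41%)

L moves 34% from 10 toward 100: 10 + 30.6 = 40.6 → 41.
H and S are unchanged.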